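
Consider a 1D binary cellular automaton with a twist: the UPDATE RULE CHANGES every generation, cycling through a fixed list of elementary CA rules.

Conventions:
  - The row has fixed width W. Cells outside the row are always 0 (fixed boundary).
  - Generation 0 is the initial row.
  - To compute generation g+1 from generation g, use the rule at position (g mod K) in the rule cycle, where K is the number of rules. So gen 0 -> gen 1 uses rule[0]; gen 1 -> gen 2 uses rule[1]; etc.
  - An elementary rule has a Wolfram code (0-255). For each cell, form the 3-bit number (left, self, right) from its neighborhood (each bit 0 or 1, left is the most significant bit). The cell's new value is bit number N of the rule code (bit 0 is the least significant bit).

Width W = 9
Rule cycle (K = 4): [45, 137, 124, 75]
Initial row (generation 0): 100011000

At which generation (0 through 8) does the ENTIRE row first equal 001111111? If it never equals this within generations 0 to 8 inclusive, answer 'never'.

Answer: 6

Derivation:
Gen 0: 100011000
Gen 1 (rule 45): 101010011
Gen 2 (rule 137): 000000010
Gen 3 (rule 124): 000000011
Gen 4 (rule 75): 111111111
Gen 5 (rule 45): 100000000
Gen 6 (rule 137): 001111111
Gen 7 (rule 124): 001000001
Gen 8 (rule 75): 110011110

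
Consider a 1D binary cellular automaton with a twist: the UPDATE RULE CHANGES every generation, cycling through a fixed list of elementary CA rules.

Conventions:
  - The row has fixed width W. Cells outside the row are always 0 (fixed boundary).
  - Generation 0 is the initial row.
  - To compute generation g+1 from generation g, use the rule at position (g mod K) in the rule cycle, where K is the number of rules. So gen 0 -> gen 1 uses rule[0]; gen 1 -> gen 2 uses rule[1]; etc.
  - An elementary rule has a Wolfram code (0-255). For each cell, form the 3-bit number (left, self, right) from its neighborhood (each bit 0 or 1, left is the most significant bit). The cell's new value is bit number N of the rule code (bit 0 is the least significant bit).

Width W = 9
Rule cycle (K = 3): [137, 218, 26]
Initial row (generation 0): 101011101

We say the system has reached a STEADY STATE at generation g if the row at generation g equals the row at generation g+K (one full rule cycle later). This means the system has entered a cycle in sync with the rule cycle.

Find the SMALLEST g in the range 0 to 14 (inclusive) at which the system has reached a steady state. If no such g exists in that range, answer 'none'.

Answer: 3

Derivation:
Gen 0: 101011101
Gen 1 (rule 137): 000011000
Gen 2 (rule 218): 000111100
Gen 3 (rule 26): 001100010
Gen 4 (rule 137): 101001000
Gen 5 (rule 218): 000110100
Gen 6 (rule 26): 001100010
Gen 7 (rule 137): 101001000
Gen 8 (rule 218): 000110100
Gen 9 (rule 26): 001100010
Gen 10 (rule 137): 101001000
Gen 11 (rule 218): 000110100
Gen 12 (rule 26): 001100010
Gen 13 (rule 137): 101001000
Gen 14 (rule 218): 000110100
Gen 15 (rule 26): 001100010
Gen 16 (rule 137): 101001000
Gen 17 (rule 218): 000110100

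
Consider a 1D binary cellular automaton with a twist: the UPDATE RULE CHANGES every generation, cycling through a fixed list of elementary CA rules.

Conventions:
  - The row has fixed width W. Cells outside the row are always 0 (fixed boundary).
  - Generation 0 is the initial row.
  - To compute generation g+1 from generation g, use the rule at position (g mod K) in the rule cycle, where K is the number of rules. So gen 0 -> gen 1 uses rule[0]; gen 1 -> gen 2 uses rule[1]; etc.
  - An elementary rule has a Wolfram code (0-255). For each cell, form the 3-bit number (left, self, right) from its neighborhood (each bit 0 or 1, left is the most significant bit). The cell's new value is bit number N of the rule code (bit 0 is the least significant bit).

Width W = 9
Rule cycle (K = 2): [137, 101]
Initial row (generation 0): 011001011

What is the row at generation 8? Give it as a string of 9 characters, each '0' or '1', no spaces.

Gen 0: 011001011
Gen 1 (rule 137): 010000010
Gen 2 (rule 101): 010111010
Gen 3 (rule 137): 000110000
Gen 4 (rule 101): 110010111
Gen 5 (rule 137): 100000110
Gen 6 (rule 101): 101110010
Gen 7 (rule 137): 001100000
Gen 8 (rule 101): 100101111

Answer: 100101111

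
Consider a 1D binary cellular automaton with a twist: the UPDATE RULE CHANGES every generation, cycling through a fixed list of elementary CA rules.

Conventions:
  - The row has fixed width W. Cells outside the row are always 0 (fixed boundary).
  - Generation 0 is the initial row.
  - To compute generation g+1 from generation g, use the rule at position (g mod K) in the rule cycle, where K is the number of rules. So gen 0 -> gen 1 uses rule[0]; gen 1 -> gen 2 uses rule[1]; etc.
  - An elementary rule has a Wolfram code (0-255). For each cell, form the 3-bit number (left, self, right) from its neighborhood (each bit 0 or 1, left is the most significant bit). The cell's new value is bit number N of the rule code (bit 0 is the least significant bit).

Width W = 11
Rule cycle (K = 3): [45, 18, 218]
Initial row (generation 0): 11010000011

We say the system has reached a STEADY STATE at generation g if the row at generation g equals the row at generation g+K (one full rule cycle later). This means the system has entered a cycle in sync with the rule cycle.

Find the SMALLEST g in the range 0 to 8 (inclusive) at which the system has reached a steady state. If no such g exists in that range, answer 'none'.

Gen 0: 11010000011
Gen 1 (rule 45): 10110111010
Gen 2 (rule 18): 00000000001
Gen 3 (rule 218): 00000000010
Gen 4 (rule 45): 11111111010
Gen 5 (rule 18): 00000000001
Gen 6 (rule 218): 00000000010
Gen 7 (rule 45): 11111111010
Gen 8 (rule 18): 00000000001
Gen 9 (rule 218): 00000000010
Gen 10 (rule 45): 11111111010
Gen 11 (rule 18): 00000000001

Answer: 2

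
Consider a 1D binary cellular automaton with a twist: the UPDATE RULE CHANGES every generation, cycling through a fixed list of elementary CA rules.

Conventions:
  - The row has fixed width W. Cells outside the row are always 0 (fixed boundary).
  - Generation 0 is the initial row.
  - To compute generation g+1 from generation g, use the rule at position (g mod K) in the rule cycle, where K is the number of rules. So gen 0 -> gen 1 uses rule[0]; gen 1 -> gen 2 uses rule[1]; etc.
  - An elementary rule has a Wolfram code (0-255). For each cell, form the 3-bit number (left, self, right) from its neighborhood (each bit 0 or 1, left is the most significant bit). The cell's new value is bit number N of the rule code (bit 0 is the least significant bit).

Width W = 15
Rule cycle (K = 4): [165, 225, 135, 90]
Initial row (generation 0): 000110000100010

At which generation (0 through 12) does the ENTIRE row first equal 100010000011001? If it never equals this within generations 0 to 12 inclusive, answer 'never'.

Answer: 12

Derivation:
Gen 0: 000110000100010
Gen 1 (rule 165): 110000110101010
Gen 2 (rule 225): 010110011010100
Gen 3 (rule 135): 110000100010101
Gen 4 (rule 90): 111001010100000
Gen 5 (rule 165): 010001111101111
Gen 6 (rule 225): 000100111110111
Gen 7 (rule 135): 111101011100010
Gen 8 (rule 90): 100100010110101
Gen 9 (rule 165): 100101011001111
Gen 10 (rule 225): 000010101000111
Gen 11 (rule 135): 111110101011010
Gen 12 (rule 90): 100010000011001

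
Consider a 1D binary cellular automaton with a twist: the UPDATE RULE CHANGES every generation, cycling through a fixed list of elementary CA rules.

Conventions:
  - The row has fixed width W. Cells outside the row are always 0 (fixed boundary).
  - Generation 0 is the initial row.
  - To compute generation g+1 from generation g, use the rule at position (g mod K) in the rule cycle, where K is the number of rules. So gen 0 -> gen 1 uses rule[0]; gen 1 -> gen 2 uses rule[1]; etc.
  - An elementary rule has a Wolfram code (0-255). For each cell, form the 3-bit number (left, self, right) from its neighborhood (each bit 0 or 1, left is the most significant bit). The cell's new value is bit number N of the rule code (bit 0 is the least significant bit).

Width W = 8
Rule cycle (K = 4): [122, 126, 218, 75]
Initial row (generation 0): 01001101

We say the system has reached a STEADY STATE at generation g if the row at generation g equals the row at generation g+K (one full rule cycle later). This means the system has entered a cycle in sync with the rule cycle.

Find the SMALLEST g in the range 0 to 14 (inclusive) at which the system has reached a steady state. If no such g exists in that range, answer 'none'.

Answer: 7

Derivation:
Gen 0: 01001101
Gen 1 (rule 122): 10111110
Gen 2 (rule 126): 11100011
Gen 3 (rule 218): 11110111
Gen 4 (rule 75): 10010101
Gen 5 (rule 122): 01101010
Gen 6 (rule 126): 11111111
Gen 7 (rule 218): 11111111
Gen 8 (rule 75): 10000001
Gen 9 (rule 122): 01000010
Gen 10 (rule 126): 11100111
Gen 11 (rule 218): 11111111
Gen 12 (rule 75): 10000001
Gen 13 (rule 122): 01000010
Gen 14 (rule 126): 11100111
Gen 15 (rule 218): 11111111
Gen 16 (rule 75): 10000001
Gen 17 (rule 122): 01000010
Gen 18 (rule 126): 11100111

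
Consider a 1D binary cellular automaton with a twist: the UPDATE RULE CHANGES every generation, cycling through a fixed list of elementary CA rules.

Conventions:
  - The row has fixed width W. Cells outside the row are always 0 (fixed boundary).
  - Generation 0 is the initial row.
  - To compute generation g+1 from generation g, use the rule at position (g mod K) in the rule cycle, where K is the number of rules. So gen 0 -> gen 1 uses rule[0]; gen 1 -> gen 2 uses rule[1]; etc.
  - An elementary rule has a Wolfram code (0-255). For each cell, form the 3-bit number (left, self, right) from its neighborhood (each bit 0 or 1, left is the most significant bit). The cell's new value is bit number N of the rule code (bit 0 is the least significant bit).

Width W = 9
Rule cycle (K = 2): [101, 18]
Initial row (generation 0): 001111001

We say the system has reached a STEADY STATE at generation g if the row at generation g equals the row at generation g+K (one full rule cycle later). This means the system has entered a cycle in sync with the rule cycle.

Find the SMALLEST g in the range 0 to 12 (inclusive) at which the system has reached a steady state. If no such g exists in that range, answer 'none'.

Answer: 6

Derivation:
Gen 0: 001111001
Gen 1 (rule 101): 100001001
Gen 2 (rule 18): 010010110
Gen 3 (rule 101): 010011010
Gen 4 (rule 18): 101100001
Gen 5 (rule 101): 110101101
Gen 6 (rule 18): 000000000
Gen 7 (rule 101): 111111111
Gen 8 (rule 18): 000000000
Gen 9 (rule 101): 111111111
Gen 10 (rule 18): 000000000
Gen 11 (rule 101): 111111111
Gen 12 (rule 18): 000000000
Gen 13 (rule 101): 111111111
Gen 14 (rule 18): 000000000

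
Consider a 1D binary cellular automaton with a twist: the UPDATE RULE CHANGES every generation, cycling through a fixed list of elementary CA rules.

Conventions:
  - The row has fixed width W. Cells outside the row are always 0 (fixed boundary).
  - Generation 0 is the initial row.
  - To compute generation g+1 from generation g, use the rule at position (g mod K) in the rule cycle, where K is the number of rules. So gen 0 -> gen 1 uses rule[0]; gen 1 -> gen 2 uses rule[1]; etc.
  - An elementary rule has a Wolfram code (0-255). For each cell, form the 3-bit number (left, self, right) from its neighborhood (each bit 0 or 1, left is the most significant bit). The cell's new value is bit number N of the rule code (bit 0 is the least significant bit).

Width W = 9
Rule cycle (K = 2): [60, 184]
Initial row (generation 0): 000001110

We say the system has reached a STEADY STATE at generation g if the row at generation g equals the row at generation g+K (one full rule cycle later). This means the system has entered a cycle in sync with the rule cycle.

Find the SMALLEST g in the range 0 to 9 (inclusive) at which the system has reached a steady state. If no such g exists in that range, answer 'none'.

Answer: 8

Derivation:
Gen 0: 000001110
Gen 1 (rule 60): 000001001
Gen 2 (rule 184): 000000100
Gen 3 (rule 60): 000000110
Gen 4 (rule 184): 000000101
Gen 5 (rule 60): 000000111
Gen 6 (rule 184): 000000110
Gen 7 (rule 60): 000000101
Gen 8 (rule 184): 000000010
Gen 9 (rule 60): 000000011
Gen 10 (rule 184): 000000010
Gen 11 (rule 60): 000000011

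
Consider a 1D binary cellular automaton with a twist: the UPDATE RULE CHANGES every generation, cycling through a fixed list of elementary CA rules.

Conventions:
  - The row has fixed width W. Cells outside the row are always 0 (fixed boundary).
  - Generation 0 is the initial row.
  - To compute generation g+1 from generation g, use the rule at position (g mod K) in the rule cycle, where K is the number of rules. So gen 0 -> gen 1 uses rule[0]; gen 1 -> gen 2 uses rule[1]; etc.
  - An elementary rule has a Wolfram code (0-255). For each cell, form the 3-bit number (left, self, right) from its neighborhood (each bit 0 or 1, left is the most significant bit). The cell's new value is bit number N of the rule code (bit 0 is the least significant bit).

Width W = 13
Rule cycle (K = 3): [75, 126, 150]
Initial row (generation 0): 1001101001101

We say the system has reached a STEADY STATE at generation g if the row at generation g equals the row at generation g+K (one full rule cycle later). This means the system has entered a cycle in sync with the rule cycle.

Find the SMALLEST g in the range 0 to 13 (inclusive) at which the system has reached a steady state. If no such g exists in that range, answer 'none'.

Answer: 8

Derivation:
Gen 0: 1001101001101
Gen 1 (rule 75): 0011100011100
Gen 2 (rule 126): 0110110110110
Gen 3 (rule 150): 1000000000001
Gen 4 (rule 75): 0011111111110
Gen 5 (rule 126): 0110000000011
Gen 6 (rule 150): 1001000000100
Gen 7 (rule 75): 0010011111001
Gen 8 (rule 126): 0111110001111
Gen 9 (rule 150): 1011101010110
Gen 10 (rule 75): 0010100000110
Gen 11 (rule 126): 0111110001111
Gen 12 (rule 150): 1011101010110
Gen 13 (rule 75): 0010100000110
Gen 14 (rule 126): 0111110001111
Gen 15 (rule 150): 1011101010110
Gen 16 (rule 75): 0010100000110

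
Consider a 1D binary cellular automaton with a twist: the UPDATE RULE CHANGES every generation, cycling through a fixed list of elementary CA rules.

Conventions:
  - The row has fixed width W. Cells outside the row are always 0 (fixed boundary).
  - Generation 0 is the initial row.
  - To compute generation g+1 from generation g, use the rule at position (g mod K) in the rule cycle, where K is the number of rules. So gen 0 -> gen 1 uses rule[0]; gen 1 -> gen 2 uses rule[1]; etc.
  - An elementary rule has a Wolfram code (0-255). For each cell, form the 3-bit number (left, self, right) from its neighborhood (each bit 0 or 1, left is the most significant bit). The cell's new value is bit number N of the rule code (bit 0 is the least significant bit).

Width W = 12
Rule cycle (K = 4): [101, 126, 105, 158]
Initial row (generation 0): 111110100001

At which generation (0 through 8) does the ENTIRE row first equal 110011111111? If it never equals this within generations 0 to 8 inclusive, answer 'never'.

Answer: 7

Derivation:
Gen 0: 111110100001
Gen 1 (rule 101): 000011101101
Gen 2 (rule 126): 000110111111
Gen 3 (rule 105): 110111100001
Gen 4 (rule 158): 100111010011
Gen 5 (rule 101): 100001110001
Gen 6 (rule 126): 110011011011
Gen 7 (rule 105): 110011111111
Gen 8 (rule 158): 101111111110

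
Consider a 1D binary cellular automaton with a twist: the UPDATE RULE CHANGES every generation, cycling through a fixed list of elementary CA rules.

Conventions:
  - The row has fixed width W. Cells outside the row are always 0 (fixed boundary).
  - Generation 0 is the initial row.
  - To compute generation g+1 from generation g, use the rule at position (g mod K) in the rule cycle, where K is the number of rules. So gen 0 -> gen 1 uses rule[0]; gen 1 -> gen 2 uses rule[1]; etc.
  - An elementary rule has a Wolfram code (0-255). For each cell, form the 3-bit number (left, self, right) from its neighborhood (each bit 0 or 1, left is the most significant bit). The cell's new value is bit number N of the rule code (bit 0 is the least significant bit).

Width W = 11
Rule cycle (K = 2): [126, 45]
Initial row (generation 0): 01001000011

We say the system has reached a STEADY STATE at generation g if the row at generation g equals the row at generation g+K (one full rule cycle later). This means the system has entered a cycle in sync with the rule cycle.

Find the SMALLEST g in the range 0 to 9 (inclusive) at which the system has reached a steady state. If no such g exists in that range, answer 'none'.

Answer: none

Derivation:
Gen 0: 01001000011
Gen 1 (rule 126): 11111100111
Gen 2 (rule 45): 10000000100
Gen 3 (rule 126): 11000001110
Gen 4 (rule 45): 10011101000
Gen 5 (rule 126): 11110111100
Gen 6 (rule 45): 10001100001
Gen 7 (rule 126): 11011110011
Gen 8 (rule 45): 10110000010
Gen 9 (rule 126): 11111000111
Gen 10 (rule 45): 10000010100
Gen 11 (rule 126): 11000111110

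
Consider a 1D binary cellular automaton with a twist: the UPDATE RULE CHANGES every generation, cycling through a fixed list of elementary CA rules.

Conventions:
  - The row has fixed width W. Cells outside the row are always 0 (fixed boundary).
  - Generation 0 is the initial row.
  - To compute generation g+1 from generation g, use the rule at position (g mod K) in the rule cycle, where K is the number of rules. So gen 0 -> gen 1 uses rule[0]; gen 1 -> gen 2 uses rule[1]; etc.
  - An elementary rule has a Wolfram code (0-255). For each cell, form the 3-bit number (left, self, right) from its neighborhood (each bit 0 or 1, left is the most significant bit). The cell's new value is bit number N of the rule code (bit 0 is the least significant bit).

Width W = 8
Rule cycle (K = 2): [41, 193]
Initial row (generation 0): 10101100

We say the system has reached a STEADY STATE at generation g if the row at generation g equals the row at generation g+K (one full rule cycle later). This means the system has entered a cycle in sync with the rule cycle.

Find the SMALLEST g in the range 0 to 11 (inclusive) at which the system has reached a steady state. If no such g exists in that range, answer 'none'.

Answer: none

Derivation:
Gen 0: 10101100
Gen 1 (rule 41): 01011001
Gen 2 (rule 193): 00001000
Gen 3 (rule 41): 11100011
Gen 4 (rule 193): 01101001
Gen 5 (rule 41): 01010000
Gen 6 (rule 193): 00000111
Gen 7 (rule 41): 11110100
Gen 8 (rule 193): 01110001
Gen 9 (rule 41): 01000100
Gen 10 (rule 193): 00010001
Gen 11 (rule 41): 11000100
Gen 12 (rule 193): 01010001
Gen 13 (rule 41): 00100100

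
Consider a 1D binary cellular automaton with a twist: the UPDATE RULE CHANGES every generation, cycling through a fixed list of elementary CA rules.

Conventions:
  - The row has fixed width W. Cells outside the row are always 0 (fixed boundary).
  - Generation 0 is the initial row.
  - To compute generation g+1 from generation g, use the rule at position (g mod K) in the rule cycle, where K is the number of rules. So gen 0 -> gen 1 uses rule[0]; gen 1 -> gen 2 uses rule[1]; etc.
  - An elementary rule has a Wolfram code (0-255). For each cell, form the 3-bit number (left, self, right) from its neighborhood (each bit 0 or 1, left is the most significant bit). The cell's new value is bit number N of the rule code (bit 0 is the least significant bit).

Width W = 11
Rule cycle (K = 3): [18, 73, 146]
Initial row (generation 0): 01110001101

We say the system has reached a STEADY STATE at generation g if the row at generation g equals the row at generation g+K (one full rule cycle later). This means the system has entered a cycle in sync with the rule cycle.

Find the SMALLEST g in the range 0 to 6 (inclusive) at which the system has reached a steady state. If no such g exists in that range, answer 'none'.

Gen 0: 01110001101
Gen 1 (rule 18): 10001010000
Gen 2 (rule 73): 00100000111
Gen 3 (rule 146): 01010001010
Gen 4 (rule 18): 10001010001
Gen 5 (rule 73): 00100000100
Gen 6 (rule 146): 01010001010
Gen 7 (rule 18): 10001010001
Gen 8 (rule 73): 00100000100
Gen 9 (rule 146): 01010001010

Answer: 3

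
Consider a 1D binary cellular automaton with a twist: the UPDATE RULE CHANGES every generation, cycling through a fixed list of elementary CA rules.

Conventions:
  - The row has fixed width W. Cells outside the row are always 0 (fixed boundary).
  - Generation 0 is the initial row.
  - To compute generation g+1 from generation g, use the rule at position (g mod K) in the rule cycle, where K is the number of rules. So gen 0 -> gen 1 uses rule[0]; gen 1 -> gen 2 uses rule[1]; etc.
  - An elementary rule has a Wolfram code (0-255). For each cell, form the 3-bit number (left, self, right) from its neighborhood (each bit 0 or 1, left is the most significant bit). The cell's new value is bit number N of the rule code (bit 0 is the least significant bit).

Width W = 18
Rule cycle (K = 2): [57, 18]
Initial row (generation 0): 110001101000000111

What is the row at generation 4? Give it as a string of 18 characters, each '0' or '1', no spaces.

Answer: 000000000000000110

Derivation:
Gen 0: 110001101000000111
Gen 1 (rule 57): 101101010111110100
Gen 2 (rule 18): 000000000000000010
Gen 3 (rule 57): 111111111111111001
Gen 4 (rule 18): 000000000000000110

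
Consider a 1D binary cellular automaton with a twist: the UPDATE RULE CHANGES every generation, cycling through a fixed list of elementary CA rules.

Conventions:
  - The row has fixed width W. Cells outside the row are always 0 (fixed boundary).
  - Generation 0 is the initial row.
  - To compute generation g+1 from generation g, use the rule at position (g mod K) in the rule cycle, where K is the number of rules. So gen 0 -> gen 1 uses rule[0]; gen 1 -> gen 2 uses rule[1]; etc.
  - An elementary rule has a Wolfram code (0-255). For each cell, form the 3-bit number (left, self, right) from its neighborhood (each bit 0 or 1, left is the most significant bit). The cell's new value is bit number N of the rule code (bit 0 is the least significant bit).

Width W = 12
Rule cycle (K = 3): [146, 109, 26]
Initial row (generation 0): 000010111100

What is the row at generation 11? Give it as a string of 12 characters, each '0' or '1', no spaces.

Gen 0: 000010111100
Gen 1 (rule 146): 000100011010
Gen 2 (rule 109): 110101011110
Gen 3 (rule 26): 100000010001
Gen 4 (rule 146): 010000101010
Gen 5 (rule 109): 010110111110
Gen 6 (rule 26): 100100100001
Gen 7 (rule 146): 011011010010
Gen 8 (rule 109): 011111110010
Gen 9 (rule 26): 110000001101
Gen 10 (rule 146): 001000010000
Gen 11 (rule 109): 101011010111

Answer: 101011010111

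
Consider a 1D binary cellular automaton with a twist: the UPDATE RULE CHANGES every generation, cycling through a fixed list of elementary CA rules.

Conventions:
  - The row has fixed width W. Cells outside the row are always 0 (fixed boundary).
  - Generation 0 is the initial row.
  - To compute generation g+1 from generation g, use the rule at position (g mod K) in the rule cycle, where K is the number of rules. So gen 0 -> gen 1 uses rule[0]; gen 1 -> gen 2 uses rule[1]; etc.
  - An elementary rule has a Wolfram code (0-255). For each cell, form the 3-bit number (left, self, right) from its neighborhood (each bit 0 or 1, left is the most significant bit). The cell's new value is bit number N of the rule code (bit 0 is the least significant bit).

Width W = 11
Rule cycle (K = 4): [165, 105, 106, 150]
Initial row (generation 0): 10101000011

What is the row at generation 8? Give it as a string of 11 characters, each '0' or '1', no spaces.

Answer: 11101011010

Derivation:
Gen 0: 10101000011
Gen 1 (rule 165): 11111011000
Gen 2 (rule 105): 10001111011
Gen 3 (rule 106): 00011001111
Gen 4 (rule 150): 00100110110
Gen 5 (rule 165): 10100001000
Gen 6 (rule 105): 01001100011
Gen 7 (rule 106): 10011100111
Gen 8 (rule 150): 11101011010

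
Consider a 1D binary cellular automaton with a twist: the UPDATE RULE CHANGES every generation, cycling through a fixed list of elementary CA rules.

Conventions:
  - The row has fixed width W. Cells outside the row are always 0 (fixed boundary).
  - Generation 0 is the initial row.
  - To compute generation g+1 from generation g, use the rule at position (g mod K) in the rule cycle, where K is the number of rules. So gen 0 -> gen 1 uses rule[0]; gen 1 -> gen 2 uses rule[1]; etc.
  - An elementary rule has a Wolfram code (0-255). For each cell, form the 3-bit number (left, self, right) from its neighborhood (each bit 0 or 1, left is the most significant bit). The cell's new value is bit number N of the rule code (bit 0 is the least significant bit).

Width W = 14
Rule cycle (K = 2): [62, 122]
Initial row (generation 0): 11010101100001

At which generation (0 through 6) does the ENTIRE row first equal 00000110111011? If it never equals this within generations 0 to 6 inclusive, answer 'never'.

Answer: never

Derivation:
Gen 0: 11010101100001
Gen 1 (rule 62): 10111111010011
Gen 2 (rule 122): 01100001101111
Gen 3 (rule 62): 11010011011000
Gen 4 (rule 122): 11101111111100
Gen 5 (rule 62): 10011000000010
Gen 6 (rule 122): 01111100000101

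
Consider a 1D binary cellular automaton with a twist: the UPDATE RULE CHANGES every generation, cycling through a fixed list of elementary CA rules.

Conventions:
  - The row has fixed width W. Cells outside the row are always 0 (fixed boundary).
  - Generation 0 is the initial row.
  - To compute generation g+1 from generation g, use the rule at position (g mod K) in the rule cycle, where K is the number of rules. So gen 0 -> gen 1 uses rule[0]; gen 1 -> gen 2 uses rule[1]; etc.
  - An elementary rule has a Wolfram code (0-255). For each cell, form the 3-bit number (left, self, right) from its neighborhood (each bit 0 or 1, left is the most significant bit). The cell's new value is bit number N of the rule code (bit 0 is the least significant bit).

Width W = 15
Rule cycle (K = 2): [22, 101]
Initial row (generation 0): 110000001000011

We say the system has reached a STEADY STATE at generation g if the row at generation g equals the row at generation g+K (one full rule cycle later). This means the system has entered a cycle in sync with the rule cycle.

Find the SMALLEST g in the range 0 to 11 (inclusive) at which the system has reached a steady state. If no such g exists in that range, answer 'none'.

Answer: 11

Derivation:
Gen 0: 110000001000011
Gen 1 (rule 22): 001000011100100
Gen 2 (rule 101): 101011000100101
Gen 3 (rule 22): 101000101111101
Gen 4 (rule 101): 111010110000111
Gen 5 (rule 22): 000010001001000
Gen 6 (rule 101): 111010101001011
Gen 7 (rule 22): 000010101111000
Gen 8 (rule 101): 111011110001011
Gen 9 (rule 22): 000000001011000
Gen 10 (rule 101): 111111101101011
Gen 11 (rule 22): 000000000001000
Gen 12 (rule 101): 111111111101011
Gen 13 (rule 22): 000000000001000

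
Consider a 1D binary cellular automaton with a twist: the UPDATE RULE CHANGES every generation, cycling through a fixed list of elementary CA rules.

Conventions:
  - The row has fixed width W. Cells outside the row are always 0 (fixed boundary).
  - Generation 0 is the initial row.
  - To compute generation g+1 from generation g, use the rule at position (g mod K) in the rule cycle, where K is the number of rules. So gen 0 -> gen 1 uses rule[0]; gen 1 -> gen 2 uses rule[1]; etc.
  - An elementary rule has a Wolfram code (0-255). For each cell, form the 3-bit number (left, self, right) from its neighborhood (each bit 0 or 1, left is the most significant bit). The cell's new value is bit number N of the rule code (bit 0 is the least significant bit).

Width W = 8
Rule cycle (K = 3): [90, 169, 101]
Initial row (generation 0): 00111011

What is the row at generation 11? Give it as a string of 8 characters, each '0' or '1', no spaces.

Answer: 11010011

Derivation:
Gen 0: 00111011
Gen 1 (rule 90): 01101011
Gen 2 (rule 169): 01010110
Gen 3 (rule 101): 01111010
Gen 4 (rule 90): 11001001
Gen 5 (rule 169): 10000000
Gen 6 (rule 101): 10111111
Gen 7 (rule 90): 00100001
Gen 8 (rule 169): 10001100
Gen 9 (rule 101): 10100101
Gen 10 (rule 90): 00011000
Gen 11 (rule 169): 11010011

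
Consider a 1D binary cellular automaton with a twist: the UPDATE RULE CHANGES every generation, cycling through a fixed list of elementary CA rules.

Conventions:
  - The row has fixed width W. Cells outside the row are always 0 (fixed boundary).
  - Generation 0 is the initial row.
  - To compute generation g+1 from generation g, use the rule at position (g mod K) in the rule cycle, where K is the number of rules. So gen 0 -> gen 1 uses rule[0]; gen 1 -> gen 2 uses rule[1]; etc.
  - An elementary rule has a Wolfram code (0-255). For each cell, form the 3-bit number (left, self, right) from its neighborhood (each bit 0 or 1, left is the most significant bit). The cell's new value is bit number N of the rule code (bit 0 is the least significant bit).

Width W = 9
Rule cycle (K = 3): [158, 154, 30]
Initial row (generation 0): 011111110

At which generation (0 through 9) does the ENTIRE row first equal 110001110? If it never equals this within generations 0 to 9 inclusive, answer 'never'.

Gen 0: 011111110
Gen 1 (rule 158): 111111101
Gen 2 (rule 154): 111111000
Gen 3 (rule 30): 100000100
Gen 4 (rule 158): 110001110
Gen 5 (rule 154): 101011101
Gen 6 (rule 30): 101010001
Gen 7 (rule 158): 101011011
Gen 8 (rule 154): 000010010
Gen 9 (rule 30): 000111111

Answer: 4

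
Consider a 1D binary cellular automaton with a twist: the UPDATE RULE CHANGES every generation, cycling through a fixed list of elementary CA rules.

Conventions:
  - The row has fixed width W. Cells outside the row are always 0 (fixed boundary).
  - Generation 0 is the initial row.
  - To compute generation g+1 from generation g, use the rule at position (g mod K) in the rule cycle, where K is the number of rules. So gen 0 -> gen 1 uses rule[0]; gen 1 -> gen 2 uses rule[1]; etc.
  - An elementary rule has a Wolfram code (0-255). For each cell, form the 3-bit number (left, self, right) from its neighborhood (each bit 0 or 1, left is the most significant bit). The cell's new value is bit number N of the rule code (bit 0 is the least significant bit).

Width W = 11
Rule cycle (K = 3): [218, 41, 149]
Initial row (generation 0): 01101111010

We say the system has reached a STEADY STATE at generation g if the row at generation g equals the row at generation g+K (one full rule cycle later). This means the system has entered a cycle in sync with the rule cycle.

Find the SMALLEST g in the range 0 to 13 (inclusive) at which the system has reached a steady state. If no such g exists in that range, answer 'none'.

Gen 0: 01101111010
Gen 1 (rule 218): 11101111001
Gen 2 (rule 41): 10011000000
Gen 3 (rule 149): 11000111111
Gen 4 (rule 218): 11101111111
Gen 5 (rule 41): 10011000000
Gen 6 (rule 149): 11000111111
Gen 7 (rule 218): 11101111111
Gen 8 (rule 41): 10011000000
Gen 9 (rule 149): 11000111111
Gen 10 (rule 218): 11101111111
Gen 11 (rule 41): 10011000000
Gen 12 (rule 149): 11000111111
Gen 13 (rule 218): 11101111111
Gen 14 (rule 41): 10011000000
Gen 15 (rule 149): 11000111111
Gen 16 (rule 218): 11101111111

Answer: 2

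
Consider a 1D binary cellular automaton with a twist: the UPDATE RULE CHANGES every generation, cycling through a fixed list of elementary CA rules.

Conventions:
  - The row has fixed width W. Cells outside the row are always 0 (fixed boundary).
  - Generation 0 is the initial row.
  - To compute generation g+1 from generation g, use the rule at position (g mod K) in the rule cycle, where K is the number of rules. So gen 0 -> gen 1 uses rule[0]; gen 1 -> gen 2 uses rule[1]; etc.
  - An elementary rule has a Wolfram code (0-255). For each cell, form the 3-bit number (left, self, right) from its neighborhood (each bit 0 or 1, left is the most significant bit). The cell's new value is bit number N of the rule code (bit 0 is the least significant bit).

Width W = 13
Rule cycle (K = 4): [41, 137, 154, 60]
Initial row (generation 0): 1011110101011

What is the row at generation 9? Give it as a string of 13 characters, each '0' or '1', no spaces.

Answer: 1010000100010

Derivation:
Gen 0: 1011110101011
Gen 1 (rule 41): 0110001010110
Gen 2 (rule 137): 0100100000100
Gen 3 (rule 154): 1011010001010
Gen 4 (rule 60): 1110111001111
Gen 5 (rule 41): 1001100001000
Gen 6 (rule 137): 0001001100011
Gen 7 (rule 154): 0010111010110
Gen 8 (rule 60): 0011100111101
Gen 9 (rule 41): 1010000100010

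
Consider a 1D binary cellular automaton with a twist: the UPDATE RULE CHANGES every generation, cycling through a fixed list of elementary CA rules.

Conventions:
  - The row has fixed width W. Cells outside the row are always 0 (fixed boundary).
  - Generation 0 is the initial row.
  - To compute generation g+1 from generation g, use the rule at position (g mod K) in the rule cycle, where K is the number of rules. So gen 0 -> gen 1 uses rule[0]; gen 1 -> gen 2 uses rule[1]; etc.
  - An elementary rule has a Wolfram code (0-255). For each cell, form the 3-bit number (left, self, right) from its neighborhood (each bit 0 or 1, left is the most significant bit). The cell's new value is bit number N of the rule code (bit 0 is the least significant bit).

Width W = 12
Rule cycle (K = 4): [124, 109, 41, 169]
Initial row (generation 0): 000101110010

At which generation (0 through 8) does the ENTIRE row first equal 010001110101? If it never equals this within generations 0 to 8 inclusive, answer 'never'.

Gen 0: 000101110010
Gen 1 (rule 124): 000111011011
Gen 2 (rule 109): 110101111111
Gen 3 (rule 41): 101011000000
Gen 4 (rule 169): 010110011111
Gen 5 (rule 124): 011111010001
Gen 6 (rule 109): 010001110101
Gen 7 (rule 41): 000101001010
Gen 8 (rule 169): 110010000100

Answer: 6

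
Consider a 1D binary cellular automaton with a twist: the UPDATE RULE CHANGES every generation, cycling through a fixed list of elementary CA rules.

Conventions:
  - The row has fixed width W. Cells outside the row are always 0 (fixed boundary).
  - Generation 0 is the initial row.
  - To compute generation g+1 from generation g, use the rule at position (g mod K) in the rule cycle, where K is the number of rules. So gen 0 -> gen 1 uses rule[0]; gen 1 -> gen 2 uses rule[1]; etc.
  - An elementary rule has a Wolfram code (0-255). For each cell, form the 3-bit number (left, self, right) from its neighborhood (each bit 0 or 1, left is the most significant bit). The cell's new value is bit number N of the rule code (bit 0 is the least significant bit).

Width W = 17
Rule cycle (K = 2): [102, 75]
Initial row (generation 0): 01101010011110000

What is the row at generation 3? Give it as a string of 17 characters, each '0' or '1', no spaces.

Answer: 01100110010101001

Derivation:
Gen 0: 01101010011110000
Gen 1 (rule 102): 10111110100010000
Gen 2 (rule 75): 00100010001100111
Gen 3 (rule 102): 01100110010101001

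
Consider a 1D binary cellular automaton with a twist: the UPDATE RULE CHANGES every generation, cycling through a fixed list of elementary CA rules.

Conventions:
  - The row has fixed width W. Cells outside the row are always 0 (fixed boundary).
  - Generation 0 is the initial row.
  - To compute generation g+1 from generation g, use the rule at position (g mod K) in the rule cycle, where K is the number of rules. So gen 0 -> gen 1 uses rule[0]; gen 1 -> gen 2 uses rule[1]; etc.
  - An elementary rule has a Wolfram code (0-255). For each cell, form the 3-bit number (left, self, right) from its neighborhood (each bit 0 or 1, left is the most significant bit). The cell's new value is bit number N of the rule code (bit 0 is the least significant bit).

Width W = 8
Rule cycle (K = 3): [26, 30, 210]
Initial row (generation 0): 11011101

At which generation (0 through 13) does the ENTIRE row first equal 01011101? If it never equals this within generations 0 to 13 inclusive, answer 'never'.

Gen 0: 11011101
Gen 1 (rule 26): 10010000
Gen 2 (rule 30): 11111000
Gen 3 (rule 210): 01111100
Gen 4 (rule 26): 11000010
Gen 5 (rule 30): 10100111
Gen 6 (rule 210): 00011011
Gen 7 (rule 26): 00110010
Gen 8 (rule 30): 01101111
Gen 9 (rule 210): 10100111
Gen 10 (rule 26): 00011100
Gen 11 (rule 30): 00110010
Gen 12 (rule 210): 01011101
Gen 13 (rule 26): 10010000

Answer: 12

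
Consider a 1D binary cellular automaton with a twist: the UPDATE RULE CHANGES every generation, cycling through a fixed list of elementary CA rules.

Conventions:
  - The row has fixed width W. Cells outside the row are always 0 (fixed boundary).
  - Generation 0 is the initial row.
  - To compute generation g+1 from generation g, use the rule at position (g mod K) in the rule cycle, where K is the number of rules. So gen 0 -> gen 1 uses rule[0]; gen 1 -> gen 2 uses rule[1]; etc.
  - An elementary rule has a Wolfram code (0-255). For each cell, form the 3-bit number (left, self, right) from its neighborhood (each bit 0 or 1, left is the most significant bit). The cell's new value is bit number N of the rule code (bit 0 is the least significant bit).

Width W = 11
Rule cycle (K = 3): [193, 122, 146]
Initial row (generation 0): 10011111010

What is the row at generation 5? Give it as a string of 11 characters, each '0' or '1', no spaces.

Gen 0: 10011111010
Gen 1 (rule 193): 00001111000
Gen 2 (rule 122): 00011001100
Gen 3 (rule 146): 00100110010
Gen 4 (rule 193): 10000010000
Gen 5 (rule 122): 01000101000

Answer: 01000101000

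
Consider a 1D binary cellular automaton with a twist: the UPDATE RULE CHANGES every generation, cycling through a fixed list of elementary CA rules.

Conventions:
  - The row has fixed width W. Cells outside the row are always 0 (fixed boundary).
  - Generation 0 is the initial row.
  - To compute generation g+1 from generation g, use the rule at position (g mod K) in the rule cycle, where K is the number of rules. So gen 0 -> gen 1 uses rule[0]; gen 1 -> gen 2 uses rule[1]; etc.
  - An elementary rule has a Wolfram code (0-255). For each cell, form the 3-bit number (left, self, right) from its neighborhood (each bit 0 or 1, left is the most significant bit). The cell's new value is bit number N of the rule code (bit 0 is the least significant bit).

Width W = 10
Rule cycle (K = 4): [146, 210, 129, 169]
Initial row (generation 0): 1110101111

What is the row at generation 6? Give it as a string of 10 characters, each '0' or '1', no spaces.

Gen 0: 1110101111
Gen 1 (rule 146): 0100000110
Gen 2 (rule 210): 1010001011
Gen 3 (rule 129): 0000100000
Gen 4 (rule 169): 1110001111
Gen 5 (rule 146): 0101010110
Gen 6 (rule 210): 1000000011

Answer: 1000000011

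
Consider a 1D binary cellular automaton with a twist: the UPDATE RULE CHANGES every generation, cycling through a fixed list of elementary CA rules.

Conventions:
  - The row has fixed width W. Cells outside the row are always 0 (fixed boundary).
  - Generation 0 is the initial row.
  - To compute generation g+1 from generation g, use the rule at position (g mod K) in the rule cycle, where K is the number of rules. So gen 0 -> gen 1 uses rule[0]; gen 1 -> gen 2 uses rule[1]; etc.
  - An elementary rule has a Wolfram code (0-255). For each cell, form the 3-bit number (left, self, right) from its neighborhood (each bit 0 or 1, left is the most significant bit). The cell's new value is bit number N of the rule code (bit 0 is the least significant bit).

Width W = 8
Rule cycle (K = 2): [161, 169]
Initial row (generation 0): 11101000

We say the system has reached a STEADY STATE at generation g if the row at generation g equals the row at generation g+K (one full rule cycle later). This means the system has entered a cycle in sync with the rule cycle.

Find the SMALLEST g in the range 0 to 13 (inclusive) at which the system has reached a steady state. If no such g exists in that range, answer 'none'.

Gen 0: 11101000
Gen 1 (rule 161): 01010011
Gen 2 (rule 169): 00100010
Gen 3 (rule 161): 10001000
Gen 4 (rule 169): 00100011
Gen 5 (rule 161): 10001000
Gen 6 (rule 169): 00100011
Gen 7 (rule 161): 10001000
Gen 8 (rule 169): 00100011
Gen 9 (rule 161): 10001000
Gen 10 (rule 169): 00100011
Gen 11 (rule 161): 10001000
Gen 12 (rule 169): 00100011
Gen 13 (rule 161): 10001000
Gen 14 (rule 169): 00100011
Gen 15 (rule 161): 10001000

Answer: 3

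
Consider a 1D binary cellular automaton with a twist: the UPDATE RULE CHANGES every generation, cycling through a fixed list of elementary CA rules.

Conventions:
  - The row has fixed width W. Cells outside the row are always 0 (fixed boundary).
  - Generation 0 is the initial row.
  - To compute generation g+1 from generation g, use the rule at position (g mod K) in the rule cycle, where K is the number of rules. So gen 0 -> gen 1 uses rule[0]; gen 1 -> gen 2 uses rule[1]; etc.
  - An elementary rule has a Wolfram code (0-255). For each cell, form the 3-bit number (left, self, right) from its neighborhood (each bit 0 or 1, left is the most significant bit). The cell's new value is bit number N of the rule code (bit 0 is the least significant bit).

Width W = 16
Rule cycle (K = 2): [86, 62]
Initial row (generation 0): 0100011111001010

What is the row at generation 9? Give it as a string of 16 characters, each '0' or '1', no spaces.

Gen 0: 0100011111001010
Gen 1 (rule 86): 1110100001111011
Gen 2 (rule 62): 1001110011000110
Gen 3 (rule 86): 1110011101101011
Gen 4 (rule 62): 1001110011011110
Gen 5 (rule 86): 1110011101000011
Gen 6 (rule 62): 1001110011100110
Gen 7 (rule 86): 1110011100111011
Gen 8 (rule 62): 1001110011100110
Gen 9 (rule 86): 1110011100111011

Answer: 1110011100111011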